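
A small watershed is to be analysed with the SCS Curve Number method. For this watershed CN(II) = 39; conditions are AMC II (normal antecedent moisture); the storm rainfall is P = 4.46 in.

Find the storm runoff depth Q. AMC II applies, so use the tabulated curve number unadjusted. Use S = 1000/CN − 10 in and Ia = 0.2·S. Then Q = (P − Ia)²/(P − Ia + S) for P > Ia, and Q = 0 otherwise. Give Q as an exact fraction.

Average conditions: CN = 39 (no AMC adjustment).
Max retention: S = 1000/39 − 10 = 610/39 in (≈ 15.641 in)
Ia = 0.2·(610/39) = 122/39 in ≈ 3.128 in
Excess rainfall: 4.460 − 3.128 = 1.332 in; P > Ia so Q > 0
Q: (2597/1950)² ÷ (33097/1950) = 6744409/64539150 in (≈ 0.105 in)

Q = 6744409/64539150 in ≈ 0.105 in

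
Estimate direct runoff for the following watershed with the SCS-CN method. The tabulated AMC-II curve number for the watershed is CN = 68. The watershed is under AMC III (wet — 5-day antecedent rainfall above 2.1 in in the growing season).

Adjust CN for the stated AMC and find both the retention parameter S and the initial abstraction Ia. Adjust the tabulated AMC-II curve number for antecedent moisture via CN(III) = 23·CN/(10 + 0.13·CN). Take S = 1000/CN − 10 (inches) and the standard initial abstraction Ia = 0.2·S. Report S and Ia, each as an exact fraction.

S = 800/391 in ≈ 2.046 in; Ia = 160/391 in ≈ 0.409 in

Wet (AMC III): CN(III) = 23·68/(10 + 0.13·68) = 1564/(471/25) = 39100/471 ≈ 83.015
Max retention: S = 1000/(39100/471) − 10 = 800/391 in (≈ 2.046 in)
Ia = 0.2·(800/391) = 160/391 in ≈ 0.409 in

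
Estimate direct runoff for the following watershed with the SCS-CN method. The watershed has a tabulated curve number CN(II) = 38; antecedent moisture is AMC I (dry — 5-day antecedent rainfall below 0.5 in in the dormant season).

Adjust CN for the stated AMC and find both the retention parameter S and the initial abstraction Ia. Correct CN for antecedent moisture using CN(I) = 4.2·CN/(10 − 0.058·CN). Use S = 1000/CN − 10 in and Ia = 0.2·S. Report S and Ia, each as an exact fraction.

Dry (AMC I): CN(I) = 4.2·38/(10 − 0.058·38) = (798/5)/(1949/250) = 39900/1949 ≈ 20.472
Max retention: S = 1000/(39900/1949) − 10 = 15500/399 in (≈ 38.847 in)
Initial abstraction Ia = S/5 = (15500/399)/5 = 3100/399 ≈ 7.769 in

S = 15500/399 in ≈ 38.847 in; Ia = 3100/399 in ≈ 7.769 in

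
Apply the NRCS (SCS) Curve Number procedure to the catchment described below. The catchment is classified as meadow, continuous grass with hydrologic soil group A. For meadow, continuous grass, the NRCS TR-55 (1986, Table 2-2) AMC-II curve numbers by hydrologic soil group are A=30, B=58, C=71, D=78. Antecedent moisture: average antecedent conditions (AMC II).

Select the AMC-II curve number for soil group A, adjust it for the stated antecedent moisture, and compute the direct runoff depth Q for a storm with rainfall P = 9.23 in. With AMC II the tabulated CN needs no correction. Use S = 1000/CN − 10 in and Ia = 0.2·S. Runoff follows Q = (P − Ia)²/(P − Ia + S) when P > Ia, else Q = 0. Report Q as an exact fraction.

NRCS table: meadow, continuous grass, soil group A → CN(II) = 30
AMC II — tabulated CN = 30 applies directly.
S = 1000/30 − 10 = 70/3 in ≈ 23.333 in
Ia = 0.2S: 0.2·23.333 = 4.667 in (exactly 14/3)
Excess rainfall: 9.230 − 4.667 = 4.563 in; P > Ia so Q > 0
Q: (1369/300)² ÷ (8369/300) = 1874161/2510700 in (≈ 0.746 in)

Q = 1874161/2510700 in ≈ 0.746 in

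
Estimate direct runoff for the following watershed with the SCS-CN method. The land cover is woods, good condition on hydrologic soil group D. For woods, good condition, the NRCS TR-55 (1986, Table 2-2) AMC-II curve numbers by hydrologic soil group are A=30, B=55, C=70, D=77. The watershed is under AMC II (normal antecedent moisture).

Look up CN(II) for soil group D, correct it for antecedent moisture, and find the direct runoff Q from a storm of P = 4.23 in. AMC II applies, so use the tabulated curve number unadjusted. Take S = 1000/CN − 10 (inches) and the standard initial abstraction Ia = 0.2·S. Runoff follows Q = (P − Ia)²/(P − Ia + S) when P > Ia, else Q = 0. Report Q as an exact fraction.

Q = 782376841/392476700 in ≈ 1.993 in

NRCS table: woods, good condition, soil group D → CN(II) = 77
CN(II) = 77; AMC II needs no correction.
S = 1000/77 − 10 = 230/77 in ≈ 2.987 in
Ia = 0.2S: 0.2·2.987 = 0.597 in (exactly 46/77)
Excess rainfall: 4.230 − 0.597 = 3.633 in; P > Ia so Q > 0
Q: (27971/7700)² ÷ (50971/7700) = 782376841/392476700 in (≈ 1.993 in)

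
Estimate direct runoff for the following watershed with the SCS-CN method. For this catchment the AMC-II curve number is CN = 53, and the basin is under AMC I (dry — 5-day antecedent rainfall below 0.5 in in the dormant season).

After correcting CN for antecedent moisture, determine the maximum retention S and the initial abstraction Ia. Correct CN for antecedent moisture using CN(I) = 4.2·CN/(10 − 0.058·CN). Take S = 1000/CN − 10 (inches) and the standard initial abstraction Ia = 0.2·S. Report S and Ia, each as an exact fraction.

Adjust CN=53 to AMC I: 4.2·53/(10 − 0.058·53) → (1113/5) ÷ (3463/500) = 111300/3463 ≈ 32.140
S = 1000/(111300/3463) − 10 = 23500/1113 in ≈ 21.114 in
Ia = 0.2·(23500/1113) = 4700/1113 in ≈ 4.223 in

S = 23500/1113 in ≈ 21.114 in; Ia = 4700/1113 in ≈ 4.223 in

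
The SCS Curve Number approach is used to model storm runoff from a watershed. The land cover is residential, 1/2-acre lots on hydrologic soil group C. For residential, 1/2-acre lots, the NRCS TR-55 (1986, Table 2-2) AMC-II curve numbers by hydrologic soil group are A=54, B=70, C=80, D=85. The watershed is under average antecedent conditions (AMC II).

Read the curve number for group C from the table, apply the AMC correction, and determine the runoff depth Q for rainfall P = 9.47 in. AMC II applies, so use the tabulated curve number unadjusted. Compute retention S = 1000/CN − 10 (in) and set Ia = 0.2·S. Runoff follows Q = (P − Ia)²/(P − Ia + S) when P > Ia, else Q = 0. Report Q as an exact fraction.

Q = 804609/114700 in ≈ 7.015 in

NRCS table: residential, 1/2-acre lots, soil group C → CN(II) = 80
AMC II — tabulated CN = 80 applies directly.
Max retention: S = 1000/80 − 10 = 5/2 in (≈ 2.500 in)
Ia = 0.2S: 0.2·2.500 = 0.500 in (exactly 1/2)
Since P=9.470 > Ia=0.500: effective rainfall P−Ia = 897/100 in
Runoff Q = (P−Ia)²/(P−Ia+S) = (8.970)²/(8.970+2.500) = 804609/114700 ≈ 7.015 in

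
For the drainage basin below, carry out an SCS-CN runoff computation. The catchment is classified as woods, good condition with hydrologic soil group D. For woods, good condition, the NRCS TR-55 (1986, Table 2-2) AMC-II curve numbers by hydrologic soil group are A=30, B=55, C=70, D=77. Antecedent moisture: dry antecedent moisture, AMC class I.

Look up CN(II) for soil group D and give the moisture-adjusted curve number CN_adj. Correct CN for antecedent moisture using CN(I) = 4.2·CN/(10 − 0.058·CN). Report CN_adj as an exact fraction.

CN_adj = 161700/2767 ≈ 58.439

NRCS table: woods, good condition, soil group D → CN(II) = 77
Adjust CN=77 to AMC I: 4.2·77/(10 − 0.058·77) → (1617/5) ÷ (2767/500) = 161700/2767 ≈ 58.439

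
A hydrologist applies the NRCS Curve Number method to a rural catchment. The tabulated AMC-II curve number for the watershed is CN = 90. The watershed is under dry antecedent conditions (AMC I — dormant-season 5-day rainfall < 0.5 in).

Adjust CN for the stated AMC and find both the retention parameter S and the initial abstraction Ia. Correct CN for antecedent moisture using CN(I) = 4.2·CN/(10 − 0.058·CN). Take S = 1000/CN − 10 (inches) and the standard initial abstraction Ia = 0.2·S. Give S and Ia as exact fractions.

S = 500/189 in ≈ 2.646 in; Ia = 100/189 in ≈ 0.529 in

Dry (AMC I): CN(I) = 4.2·90/(10 − 0.058·90) = 378/(239/50) = 18900/239 ≈ 79.079
Max retention: S = 1000/(18900/239) − 10 = 500/189 in (≈ 2.646 in)
Ia = 0.2S: 0.2·2.646 = 0.529 in (exactly 100/189)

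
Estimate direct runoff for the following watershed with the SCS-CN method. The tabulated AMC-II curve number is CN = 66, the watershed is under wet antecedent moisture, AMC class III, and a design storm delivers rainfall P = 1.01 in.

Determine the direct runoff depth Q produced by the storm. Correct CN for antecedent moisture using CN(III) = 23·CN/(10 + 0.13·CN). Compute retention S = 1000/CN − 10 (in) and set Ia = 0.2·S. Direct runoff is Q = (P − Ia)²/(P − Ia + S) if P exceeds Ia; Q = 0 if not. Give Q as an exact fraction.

Wet (AMC III): CN(III) = 23·66/(10 + 0.13·66) = 1518/(929/50) = 75900/929 ≈ 81.701
Max retention: S = 1000/(75900/929) − 10 = 1700/759 in (≈ 2.240 in)
Ia = 0.2S: 0.2·2.240 = 0.448 in (exactly 340/759)
P − Ia = 1.010 − 0.448 = 42659/75900 ≈ 0.562 in (> 0, runoff occurs)
Q = (42659/75900)²/((42659/75900) + 1700/759) = (1819790281/5760810000)/(212659/75900) = 1819790281/16140818100 in ≈ 0.113 in

Q = 1819790281/16140818100 in ≈ 0.113 in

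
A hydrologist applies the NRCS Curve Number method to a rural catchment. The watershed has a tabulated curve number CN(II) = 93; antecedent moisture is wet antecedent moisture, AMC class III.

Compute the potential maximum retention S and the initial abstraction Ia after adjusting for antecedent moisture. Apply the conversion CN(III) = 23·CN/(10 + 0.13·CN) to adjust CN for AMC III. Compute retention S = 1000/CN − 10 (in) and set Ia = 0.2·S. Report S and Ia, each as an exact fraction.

S = 700/2139 in ≈ 0.327 in; Ia = 140/2139 in ≈ 0.065 in

Wet (AMC III): CN(III) = 23·93/(10 + 0.13·93) = 2139/(2209/100) = 213900/2209 ≈ 96.831
Retention S: 1000/CN − 10 with CN=96.831 → S = 700/2139 ≈ 0.327 in
Ia = 0.2·(700/2139) = 140/2139 in ≈ 0.065 in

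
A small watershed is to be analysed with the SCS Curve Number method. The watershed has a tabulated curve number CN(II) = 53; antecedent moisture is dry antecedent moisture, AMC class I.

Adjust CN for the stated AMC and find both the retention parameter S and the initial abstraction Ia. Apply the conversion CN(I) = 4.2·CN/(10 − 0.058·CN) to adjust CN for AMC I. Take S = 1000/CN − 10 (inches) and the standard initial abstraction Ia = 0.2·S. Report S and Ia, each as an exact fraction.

S = 23500/1113 in ≈ 21.114 in; Ia = 4700/1113 in ≈ 4.223 in

CN(I) from CN(II)=53: (4.2·53)/(10 − 0.058·53) = 111300/3463 ≈ 32.140
S = 1000/(111300/3463) − 10 = 23500/1113 in ≈ 21.114 in
Ia = 0.2·(23500/1113) = 4700/1113 in ≈ 4.223 in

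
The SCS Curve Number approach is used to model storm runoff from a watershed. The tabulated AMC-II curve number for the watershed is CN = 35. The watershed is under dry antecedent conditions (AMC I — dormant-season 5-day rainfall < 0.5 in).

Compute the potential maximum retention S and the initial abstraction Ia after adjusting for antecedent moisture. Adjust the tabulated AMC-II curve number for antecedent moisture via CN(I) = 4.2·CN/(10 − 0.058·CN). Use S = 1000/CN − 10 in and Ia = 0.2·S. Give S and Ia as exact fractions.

S = 6500/147 in ≈ 44.218 in; Ia = 1300/147 in ≈ 8.844 in

CN(I) from CN(II)=35: (4.2·35)/(10 − 0.058·35) = 14700/797 ≈ 18.444
Retention S: 1000/CN − 10 with CN=18.444 → S = 6500/147 ≈ 44.218 in
Ia = 0.2·(6500/147) = 1300/147 in ≈ 8.844 in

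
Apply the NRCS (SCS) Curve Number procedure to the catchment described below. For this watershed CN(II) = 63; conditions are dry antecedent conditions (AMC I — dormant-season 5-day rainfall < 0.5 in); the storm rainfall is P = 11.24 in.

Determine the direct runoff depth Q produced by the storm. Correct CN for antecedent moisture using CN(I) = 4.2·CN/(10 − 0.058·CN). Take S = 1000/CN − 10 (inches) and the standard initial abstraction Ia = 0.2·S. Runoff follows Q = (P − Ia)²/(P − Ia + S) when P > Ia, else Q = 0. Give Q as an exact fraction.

Q = 77987823169/24533811225 in ≈ 3.179 in

Dry (AMC I): CN(I) = 4.2·63/(10 − 0.058·63) = (1323/5)/(3173/500) = 132300/3173 ≈ 41.696
S = 1000/(132300/3173) − 10 = 18500/1323 in ≈ 13.983 in
Initial abstraction Ia = S/5 = (18500/1323)/5 = 3700/1323 ≈ 2.797 in
Since P=11.240 > Ia=2.797: effective rainfall P−Ia = 279263/33075 in
Q = (279263/33075)²/((279263/33075) + 18500/1323) = (77987823169/1093955625)/(741763/33075) = 77987823169/24533811225 in ≈ 3.179 in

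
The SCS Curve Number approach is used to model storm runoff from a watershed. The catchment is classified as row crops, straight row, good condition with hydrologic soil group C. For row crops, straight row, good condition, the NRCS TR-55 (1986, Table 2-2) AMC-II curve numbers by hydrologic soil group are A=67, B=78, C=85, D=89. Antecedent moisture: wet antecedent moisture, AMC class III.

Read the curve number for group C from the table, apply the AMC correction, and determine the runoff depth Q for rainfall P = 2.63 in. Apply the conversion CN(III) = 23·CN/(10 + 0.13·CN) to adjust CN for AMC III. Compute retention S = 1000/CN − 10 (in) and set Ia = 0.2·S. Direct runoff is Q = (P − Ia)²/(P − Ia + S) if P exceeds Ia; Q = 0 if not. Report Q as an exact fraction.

Q = 9376629889/4959170300 in ≈ 1.891 in

NRCS table: row crops, straight row, good condition, soil group C → CN(II) = 85
Wet (AMC III): CN(III) = 23·85/(10 + 0.13·85) = 1955/(421/20) = 39100/421 ≈ 92.874
S = 1000/(39100/421) − 10 = 300/391 in ≈ 0.767 in
Ia = 0.2S: 0.2·0.767 = 0.153 in (exactly 60/391)
Since P=2.630 > Ia=0.153: effective rainfall P−Ia = 96833/39100 in
Runoff Q = (P−Ia)²/(P−Ia+S) = (2.477)²/(2.477+0.767) = 9376629889/4959170300 ≈ 1.891 in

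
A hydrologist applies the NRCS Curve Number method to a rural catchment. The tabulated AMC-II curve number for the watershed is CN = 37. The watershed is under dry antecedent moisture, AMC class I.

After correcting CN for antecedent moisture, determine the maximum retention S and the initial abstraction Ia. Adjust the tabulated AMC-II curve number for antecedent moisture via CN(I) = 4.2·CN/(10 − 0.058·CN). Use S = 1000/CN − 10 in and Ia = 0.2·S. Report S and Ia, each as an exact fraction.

S = 1500/37 in ≈ 40.541 in; Ia = 300/37 in ≈ 8.108 in

CN(I) from CN(II)=37: (4.2·37)/(10 − 0.058·37) = 3700/187 ≈ 19.786
S = 1000/(3700/187) − 10 = 1500/37 in ≈ 40.541 in
Ia = 0.2·(1500/37) = 300/37 in ≈ 8.108 in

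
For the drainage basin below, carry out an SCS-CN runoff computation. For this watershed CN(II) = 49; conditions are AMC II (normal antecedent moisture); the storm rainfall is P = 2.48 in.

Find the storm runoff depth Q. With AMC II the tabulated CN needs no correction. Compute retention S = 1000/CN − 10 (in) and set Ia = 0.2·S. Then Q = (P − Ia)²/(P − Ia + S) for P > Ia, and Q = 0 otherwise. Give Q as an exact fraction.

CN(II) = 49; AMC II needs no correction.
S = 1000/49 − 10 = 510/49 in ≈ 10.408 in
Initial abstraction Ia = S/5 = (510/49)/5 = 102/49 ≈ 2.082 in
Excess rainfall: 2.480 − 2.082 = 0.398 in; P > Ia so Q > 0
Q: (488/1225)² ÷ (13238/1225) = 119072/8108275 in (≈ 0.015 in)

Q = 119072/8108275 in ≈ 0.015 in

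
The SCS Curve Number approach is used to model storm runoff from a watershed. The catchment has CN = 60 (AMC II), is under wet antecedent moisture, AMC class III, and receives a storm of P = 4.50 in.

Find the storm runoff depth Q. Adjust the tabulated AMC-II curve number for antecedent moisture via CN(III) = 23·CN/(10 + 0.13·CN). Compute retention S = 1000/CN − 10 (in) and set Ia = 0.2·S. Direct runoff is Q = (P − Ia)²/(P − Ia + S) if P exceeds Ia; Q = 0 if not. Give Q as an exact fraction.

CN(III) from CN(II)=60: (23·60)/(10 + 0.13·60) = 6900/89 ≈ 77.528
S = 1000/(6900/89) − 10 = 200/69 in ≈ 2.899 in
Ia = 0.2·(200/69) = 40/69 in ≈ 0.580 in
P − Ia = 4.500 − 0.580 = 541/138 ≈ 3.920 in (> 0, runoff occurs)
Q: (541/138)² ÷ (941/138) = 292681/129858 in (≈ 2.254 in)

Q = 292681/129858 in ≈ 2.254 in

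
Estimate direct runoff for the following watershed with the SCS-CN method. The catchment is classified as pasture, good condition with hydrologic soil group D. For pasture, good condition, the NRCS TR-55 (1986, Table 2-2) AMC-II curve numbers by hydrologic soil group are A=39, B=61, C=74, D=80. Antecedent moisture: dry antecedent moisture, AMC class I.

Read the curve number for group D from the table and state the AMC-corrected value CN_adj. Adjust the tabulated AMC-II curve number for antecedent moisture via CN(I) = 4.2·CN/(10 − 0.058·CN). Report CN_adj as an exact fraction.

CN_adj = 4200/67 ≈ 62.687

NRCS table: pasture, good condition, soil group D → CN(II) = 80
Dry (AMC I): CN(I) = 4.2·80/(10 − 0.058·80) = 336/(134/25) = 4200/67 ≈ 62.687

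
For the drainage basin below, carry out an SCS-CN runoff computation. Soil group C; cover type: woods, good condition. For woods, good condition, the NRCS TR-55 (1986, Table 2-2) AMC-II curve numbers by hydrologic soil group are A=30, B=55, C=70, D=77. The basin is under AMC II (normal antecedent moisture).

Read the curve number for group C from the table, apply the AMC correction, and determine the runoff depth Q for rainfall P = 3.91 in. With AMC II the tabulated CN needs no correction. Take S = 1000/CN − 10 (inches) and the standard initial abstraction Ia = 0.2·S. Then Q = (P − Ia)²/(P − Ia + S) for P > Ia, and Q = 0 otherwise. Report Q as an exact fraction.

Q = 4566769/3595900 in ≈ 1.270 in

NRCS table: woods, good condition, soil group C → CN(II) = 70
CN(II) = 70; AMC II needs no correction.
Max retention: S = 1000/70 − 10 = 30/7 in (≈ 4.286 in)
Ia = 0.2S: 0.2·4.286 = 0.857 in (exactly 6/7)
P − Ia = 3.910 − 0.857 = 2137/700 ≈ 3.053 in (> 0, runoff occurs)
Q = (2137/700)²/((2137/700) + 30/7) = (4566769/490000)/(5137/700) = 4566769/3595900 in ≈ 1.270 in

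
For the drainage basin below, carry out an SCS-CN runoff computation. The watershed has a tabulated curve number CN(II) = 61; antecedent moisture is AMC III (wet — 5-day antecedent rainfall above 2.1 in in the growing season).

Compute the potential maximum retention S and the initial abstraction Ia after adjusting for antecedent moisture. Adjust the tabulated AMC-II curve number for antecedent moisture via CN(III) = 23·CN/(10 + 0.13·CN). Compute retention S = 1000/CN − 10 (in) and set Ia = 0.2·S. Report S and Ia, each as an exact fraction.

CN(III) from CN(II)=61: (23·61)/(10 + 0.13·61) = 140300/1793 ≈ 78.249
S = 1000/(140300/1793) − 10 = 3900/1403 in ≈ 2.780 in
Initial abstraction Ia = S/5 = (3900/1403)/5 = 780/1403 ≈ 0.556 in

S = 3900/1403 in ≈ 2.780 in; Ia = 780/1403 in ≈ 0.556 in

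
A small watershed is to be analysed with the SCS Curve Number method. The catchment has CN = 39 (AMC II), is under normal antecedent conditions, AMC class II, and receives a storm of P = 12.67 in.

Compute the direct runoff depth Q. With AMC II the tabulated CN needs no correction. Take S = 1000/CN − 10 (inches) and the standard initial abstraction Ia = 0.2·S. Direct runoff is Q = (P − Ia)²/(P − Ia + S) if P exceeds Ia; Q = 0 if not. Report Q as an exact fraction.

CN(II) = 39; AMC II needs no correction.
Max retention: S = 1000/39 − 10 = 610/39 in (≈ 15.641 in)
Ia = 0.2·(610/39) = 122/39 in ≈ 3.128 in
Excess rainfall: 12.670 − 3.128 = 9.542 in; P > Ia so Q > 0
Runoff Q = (P−Ia)²/(P−Ia+S) = (9.542)²/(9.542+15.641) = 1384807369/383030700 ≈ 3.615 in

Q = 1384807369/383030700 in ≈ 3.615 in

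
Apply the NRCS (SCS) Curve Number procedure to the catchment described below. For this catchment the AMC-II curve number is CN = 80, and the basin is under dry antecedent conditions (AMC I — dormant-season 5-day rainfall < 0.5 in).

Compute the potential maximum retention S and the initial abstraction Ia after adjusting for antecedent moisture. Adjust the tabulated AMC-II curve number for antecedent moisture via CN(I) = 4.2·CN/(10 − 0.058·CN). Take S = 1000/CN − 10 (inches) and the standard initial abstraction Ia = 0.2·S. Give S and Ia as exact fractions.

S = 125/21 in ≈ 5.952 in; Ia = 25/21 in ≈ 1.190 in

Adjust CN=80 to AMC I: 4.2·80/(10 − 0.058·80) → 336 ÷ (134/25) = 4200/67 ≈ 62.687
Max retention: S = 1000/(4200/67) − 10 = 125/21 in (≈ 5.952 in)
Ia = 0.2·(125/21) = 25/21 in ≈ 1.190 in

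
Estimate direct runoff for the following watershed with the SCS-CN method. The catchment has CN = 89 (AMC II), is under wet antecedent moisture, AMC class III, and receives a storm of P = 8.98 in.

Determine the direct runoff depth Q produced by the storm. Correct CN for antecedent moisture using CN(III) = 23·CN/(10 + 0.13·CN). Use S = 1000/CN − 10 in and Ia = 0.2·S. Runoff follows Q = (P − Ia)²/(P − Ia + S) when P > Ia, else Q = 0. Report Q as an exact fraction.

Adjust CN=89 to AMC III: 23·89/(10 + 0.13·89) → 2047 ÷ (2157/100) = 204700/2157 ≈ 94.900
S = 1000/(204700/2157) − 10 = 1100/2047 in ≈ 0.537 in
Ia = 0.2S: 0.2·0.537 = 0.107 in (exactly 220/2047)
P − Ia = 8.980 − 0.107 = 908103/102350 ≈ 8.873 in (> 0, runoff occurs)
Runoff Q = (P−Ia)²/(P−Ia+S) = (8.873)²/(8.873+0.537) = 824651058609/98573592050 ≈ 8.366 in

Q = 824651058609/98573592050 in ≈ 8.366 in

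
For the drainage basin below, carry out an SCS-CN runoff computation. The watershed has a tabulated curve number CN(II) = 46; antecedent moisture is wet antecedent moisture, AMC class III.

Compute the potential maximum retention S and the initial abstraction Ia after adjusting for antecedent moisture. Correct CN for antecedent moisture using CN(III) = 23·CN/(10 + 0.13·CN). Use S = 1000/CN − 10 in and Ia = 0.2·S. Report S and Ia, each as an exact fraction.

S = 2700/529 in ≈ 5.104 in; Ia = 540/529 in ≈ 1.021 in

Adjust CN=46 to AMC III: 23·46/(10 + 0.13·46) → 1058 ÷ (799/50) = 52900/799 ≈ 66.208
Max retention: S = 1000/(52900/799) − 10 = 2700/529 in (≈ 5.104 in)
Ia = 0.2S: 0.2·5.104 = 1.021 in (exactly 540/529)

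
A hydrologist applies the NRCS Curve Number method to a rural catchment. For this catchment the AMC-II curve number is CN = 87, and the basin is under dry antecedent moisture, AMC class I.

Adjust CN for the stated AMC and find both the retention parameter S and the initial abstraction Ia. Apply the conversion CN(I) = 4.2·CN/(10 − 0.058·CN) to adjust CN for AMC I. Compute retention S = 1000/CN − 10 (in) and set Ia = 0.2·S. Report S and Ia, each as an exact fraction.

CN(I) from CN(II)=87: (4.2·87)/(10 − 0.058·87) = 182700/2477 ≈ 73.759
Retention S: 1000/CN − 10 with CN=73.759 → S = 6500/1827 ≈ 3.558 in
Ia = 0.2·(6500/1827) = 1300/1827 in ≈ 0.712 in

S = 6500/1827 in ≈ 3.558 in; Ia = 1300/1827 in ≈ 0.712 in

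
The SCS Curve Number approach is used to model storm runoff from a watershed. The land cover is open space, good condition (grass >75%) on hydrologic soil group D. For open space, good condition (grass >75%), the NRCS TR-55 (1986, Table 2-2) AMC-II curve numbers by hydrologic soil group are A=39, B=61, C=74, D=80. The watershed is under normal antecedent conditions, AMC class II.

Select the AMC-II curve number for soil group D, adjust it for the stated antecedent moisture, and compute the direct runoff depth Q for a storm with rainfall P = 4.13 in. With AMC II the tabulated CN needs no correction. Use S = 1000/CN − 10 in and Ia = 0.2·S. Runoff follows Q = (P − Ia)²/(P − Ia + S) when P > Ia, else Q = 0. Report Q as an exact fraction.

NRCS table: open space, good condition (grass >75%), soil group D → CN(II) = 80
CN(II) = 80; AMC II needs no correction.
Retention S: 1000/CN − 10 with CN=80.000 → S = 5/2 ≈ 2.500 in
Initial abstraction Ia = S/5 = (5/2)/5 = 1/2 ≈ 0.500 in
Excess rainfall: 4.130 − 0.500 = 3.630 in; P > Ia so Q > 0
Q = (363/100)²/((363/100) + 5/2) = (131769/10000)/(613/100) = 131769/61300 in ≈ 2.150 in

Q = 131769/61300 in ≈ 2.150 in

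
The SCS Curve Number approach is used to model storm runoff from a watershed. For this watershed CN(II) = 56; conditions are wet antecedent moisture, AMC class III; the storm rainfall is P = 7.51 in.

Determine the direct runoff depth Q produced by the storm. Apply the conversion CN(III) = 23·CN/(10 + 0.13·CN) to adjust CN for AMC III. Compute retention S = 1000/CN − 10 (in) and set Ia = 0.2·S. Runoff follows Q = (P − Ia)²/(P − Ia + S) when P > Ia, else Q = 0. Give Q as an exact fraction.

Q = 12080427921/2655067100 in ≈ 4.550 in

Adjust CN=56 to AMC III: 23·56/(10 + 0.13·56) → 1288 ÷ (432/25) = 4025/54 ≈ 74.537
S = 1000/(4025/54) − 10 = 550/161 in ≈ 3.416 in
Initial abstraction Ia = S/5 = (550/161)/5 = 110/161 ≈ 0.683 in
P − Ia = 7.510 − 0.683 = 109911/16100 ≈ 6.827 in (> 0, runoff occurs)
Q = (109911/16100)²/((109911/16100) + 550/161) = (12080427921/259210000)/(164911/16100) = 12080427921/2655067100 in ≈ 4.550 in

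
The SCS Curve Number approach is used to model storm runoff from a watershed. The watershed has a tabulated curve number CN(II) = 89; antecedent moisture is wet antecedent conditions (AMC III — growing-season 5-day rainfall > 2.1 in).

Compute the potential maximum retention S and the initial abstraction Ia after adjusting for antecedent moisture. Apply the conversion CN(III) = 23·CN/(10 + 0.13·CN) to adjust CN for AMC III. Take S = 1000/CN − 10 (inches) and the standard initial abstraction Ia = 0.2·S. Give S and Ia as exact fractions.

S = 1100/2047 in ≈ 0.537 in; Ia = 220/2047 in ≈ 0.107 in

Wet (AMC III): CN(III) = 23·89/(10 + 0.13·89) = 2047/(2157/100) = 204700/2157 ≈ 94.900
Retention S: 1000/CN − 10 with CN=94.900 → S = 1100/2047 ≈ 0.537 in
Initial abstraction Ia = S/5 = (1100/2047)/5 = 220/2047 ≈ 0.107 in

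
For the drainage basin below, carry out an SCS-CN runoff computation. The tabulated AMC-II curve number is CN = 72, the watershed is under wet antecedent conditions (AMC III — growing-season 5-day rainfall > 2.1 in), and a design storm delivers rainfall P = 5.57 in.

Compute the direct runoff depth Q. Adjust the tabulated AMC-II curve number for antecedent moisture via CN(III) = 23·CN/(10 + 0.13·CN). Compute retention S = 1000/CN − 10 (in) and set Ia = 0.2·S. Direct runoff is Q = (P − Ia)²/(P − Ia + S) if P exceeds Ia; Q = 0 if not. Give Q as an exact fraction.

Q = 11728673401/2966289300 in ≈ 3.954 in

CN(III) from CN(II)=72: (23·72)/(10 + 0.13·72) = 10350/121 ≈ 85.537
Max retention: S = 1000/(10350/121) − 10 = 350/207 in (≈ 1.691 in)
Initial abstraction Ia = S/5 = (350/207)/5 = 70/207 ≈ 0.338 in
Since P=5.570 > Ia=0.338: effective rainfall P−Ia = 108299/20700 in
Q = (108299/20700)²/((108299/20700) + 350/207) = (11728673401/428490000)/(143299/20700) = 11728673401/2966289300 in ≈ 3.954 in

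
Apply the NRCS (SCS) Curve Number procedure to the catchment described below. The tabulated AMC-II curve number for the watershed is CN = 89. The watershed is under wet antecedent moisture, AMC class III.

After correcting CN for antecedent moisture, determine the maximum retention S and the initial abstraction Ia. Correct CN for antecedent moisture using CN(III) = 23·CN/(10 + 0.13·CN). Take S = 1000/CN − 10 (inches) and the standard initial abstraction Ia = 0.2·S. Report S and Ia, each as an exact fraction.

S = 1100/2047 in ≈ 0.537 in; Ia = 220/2047 in ≈ 0.107 in

Wet (AMC III): CN(III) = 23·89/(10 + 0.13·89) = 2047/(2157/100) = 204700/2157 ≈ 94.900
Max retention: S = 1000/(204700/2157) − 10 = 1100/2047 in (≈ 0.537 in)
Initial abstraction Ia = S/5 = (1100/2047)/5 = 220/2047 ≈ 0.107 in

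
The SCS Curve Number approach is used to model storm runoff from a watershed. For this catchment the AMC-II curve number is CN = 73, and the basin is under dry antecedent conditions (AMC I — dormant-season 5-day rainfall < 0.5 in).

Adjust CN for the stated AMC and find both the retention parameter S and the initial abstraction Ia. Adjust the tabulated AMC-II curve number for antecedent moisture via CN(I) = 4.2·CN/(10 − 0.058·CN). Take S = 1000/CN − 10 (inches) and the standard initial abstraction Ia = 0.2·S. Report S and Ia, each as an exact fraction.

S = 4500/511 in ≈ 8.806 in; Ia = 900/511 in ≈ 1.761 in

Dry (AMC I): CN(I) = 4.2·73/(10 − 0.058·73) = (1533/5)/(2883/500) = 51100/961 ≈ 53.174
Retention S: 1000/CN − 10 with CN=53.174 → S = 4500/511 ≈ 8.806 in
Initial abstraction Ia = S/5 = (4500/511)/5 = 900/511 ≈ 1.761 in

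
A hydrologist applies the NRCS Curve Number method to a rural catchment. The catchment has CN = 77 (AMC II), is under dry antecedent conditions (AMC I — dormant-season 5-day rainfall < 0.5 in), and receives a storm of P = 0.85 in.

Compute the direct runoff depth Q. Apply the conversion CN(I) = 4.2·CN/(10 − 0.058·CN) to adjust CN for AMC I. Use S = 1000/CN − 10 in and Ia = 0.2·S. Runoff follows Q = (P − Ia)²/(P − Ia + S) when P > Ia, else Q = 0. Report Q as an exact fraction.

Adjust CN=77 to AMC I: 4.2·77/(10 − 0.058·77) → (1617/5) ÷ (2767/500) = 161700/2767 ≈ 58.439
S = 1000/(161700/2767) − 10 = 11500/1617 in ≈ 7.112 in
Ia = 0.2S: 0.2·7.112 = 1.422 in (exactly 2300/1617)
P = 0.850 ≤ Ia = 1.422 in: entire storm abstracted, Q = 0.

Q = 0 in ≈ 0.000 in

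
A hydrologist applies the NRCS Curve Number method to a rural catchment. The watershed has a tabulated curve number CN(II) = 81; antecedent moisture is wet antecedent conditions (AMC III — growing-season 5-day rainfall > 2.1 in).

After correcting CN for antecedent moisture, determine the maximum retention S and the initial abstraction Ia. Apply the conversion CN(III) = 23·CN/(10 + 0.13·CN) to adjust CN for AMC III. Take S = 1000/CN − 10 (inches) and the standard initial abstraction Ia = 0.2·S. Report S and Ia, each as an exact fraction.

Adjust CN=81 to AMC III: 23·81/(10 + 0.13·81) → 1863 ÷ (2053/100) = 186300/2053 ≈ 90.745
Retention S: 1000/CN − 10 with CN=90.745 → S = 1900/1863 ≈ 1.020 in
Ia = 0.2S: 0.2·1.020 = 0.204 in (exactly 380/1863)

S = 1900/1863 in ≈ 1.020 in; Ia = 380/1863 in ≈ 0.204 in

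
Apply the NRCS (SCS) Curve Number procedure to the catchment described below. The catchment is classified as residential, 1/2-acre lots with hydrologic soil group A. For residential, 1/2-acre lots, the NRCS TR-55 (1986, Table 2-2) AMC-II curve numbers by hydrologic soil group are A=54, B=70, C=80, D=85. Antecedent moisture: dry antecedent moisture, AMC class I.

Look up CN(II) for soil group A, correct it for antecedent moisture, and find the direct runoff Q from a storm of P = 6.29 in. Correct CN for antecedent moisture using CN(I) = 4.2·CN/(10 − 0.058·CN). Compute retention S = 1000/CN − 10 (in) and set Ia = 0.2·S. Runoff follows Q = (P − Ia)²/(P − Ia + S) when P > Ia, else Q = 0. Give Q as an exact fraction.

NRCS table: residential, 1/2-acre lots, soil group A → CN(II) = 54
CN(I) from CN(II)=54: (4.2·54)/(10 − 0.058·54) = 56700/1717 ≈ 33.023
Retention S: 1000/CN − 10 with CN=33.023 → S = 11500/567 ≈ 20.282 in
Ia = 0.2·(11500/567) = 2300/567 in ≈ 4.056 in
Excess rainfall: 6.290 − 4.056 = 2.234 in; P > Ia so Q > 0
Q: (126643/56700)² ÷ (1276643/56700) = 16038449449/72385658100 in (≈ 0.222 in)

Q = 16038449449/72385658100 in ≈ 0.222 in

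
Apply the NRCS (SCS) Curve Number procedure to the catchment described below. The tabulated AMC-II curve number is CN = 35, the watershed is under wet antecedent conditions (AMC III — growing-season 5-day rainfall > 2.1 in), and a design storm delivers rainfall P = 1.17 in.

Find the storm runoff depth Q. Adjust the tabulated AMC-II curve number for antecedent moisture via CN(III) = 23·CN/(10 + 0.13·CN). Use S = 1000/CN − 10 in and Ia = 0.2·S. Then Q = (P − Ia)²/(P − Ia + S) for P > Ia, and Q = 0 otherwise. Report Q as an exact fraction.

Q = 0 in ≈ 0.000 in

CN(III) from CN(II)=35: (23·35)/(10 + 0.13·35) = 16100/291 ≈ 55.326
Max retention: S = 1000/(16100/291) − 10 = 1300/161 in (≈ 8.075 in)
Initial abstraction Ia = S/5 = (1300/161)/5 = 260/161 ≈ 1.615 in
P = 1.170 ≤ Ia = 1.615 in: entire storm abstracted, Q = 0.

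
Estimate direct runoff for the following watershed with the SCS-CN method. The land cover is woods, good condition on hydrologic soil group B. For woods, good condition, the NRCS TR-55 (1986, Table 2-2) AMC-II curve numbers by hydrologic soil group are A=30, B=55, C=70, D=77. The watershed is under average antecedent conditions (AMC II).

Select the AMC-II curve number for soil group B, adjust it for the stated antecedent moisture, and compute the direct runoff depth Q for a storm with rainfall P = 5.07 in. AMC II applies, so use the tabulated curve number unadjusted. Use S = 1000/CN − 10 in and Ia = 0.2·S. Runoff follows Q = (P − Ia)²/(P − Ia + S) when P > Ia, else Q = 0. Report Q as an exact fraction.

NRCS table: woods, good condition, soil group B → CN(II) = 55
CN(II) = 55; AMC II needs no correction.
Retention S: 1000/CN − 10 with CN=55.000 → S = 90/11 ≈ 8.182 in
Initial abstraction Ia = S/5 = (90/11)/5 = 18/11 ≈ 1.636 in
Excess rainfall: 5.070 − 1.636 = 3.434 in; P > Ia so Q > 0
Q = (3777/1100)²/((3777/1100) + 90/11) = (14265729/1210000)/(12777/1100) = 4755243/4684900 in ≈ 1.015 in

Q = 4755243/4684900 in ≈ 1.015 in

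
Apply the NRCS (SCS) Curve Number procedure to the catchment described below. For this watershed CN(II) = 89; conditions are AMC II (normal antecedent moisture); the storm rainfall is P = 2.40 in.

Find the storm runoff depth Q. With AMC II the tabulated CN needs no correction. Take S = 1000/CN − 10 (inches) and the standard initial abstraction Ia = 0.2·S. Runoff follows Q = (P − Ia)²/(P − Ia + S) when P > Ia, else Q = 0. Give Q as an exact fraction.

Q = 229441/167765 in ≈ 1.368 in

AMC II — tabulated CN = 89 applies directly.
Max retention: S = 1000/89 − 10 = 110/89 in (≈ 1.236 in)
Ia = 0.2·(110/89) = 22/89 in ≈ 0.247 in
P − Ia = 2.400 − 0.247 = 958/445 ≈ 2.153 in (> 0, runoff occurs)
Runoff Q = (P−Ia)²/(P−Ia+S) = (2.153)²/(2.153+1.236) = 229441/167765 ≈ 1.368 in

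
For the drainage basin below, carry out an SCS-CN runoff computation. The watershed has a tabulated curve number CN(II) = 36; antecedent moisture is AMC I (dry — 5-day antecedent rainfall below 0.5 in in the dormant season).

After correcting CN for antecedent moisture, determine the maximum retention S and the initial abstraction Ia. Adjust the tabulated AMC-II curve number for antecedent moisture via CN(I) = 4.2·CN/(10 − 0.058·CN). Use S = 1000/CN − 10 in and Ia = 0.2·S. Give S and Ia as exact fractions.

Dry (AMC I): CN(I) = 4.2·36/(10 − 0.058·36) = (756/5)/(989/125) = 18900/989 ≈ 19.110
Retention S: 1000/CN − 10 with CN=19.110 → S = 8000/189 ≈ 42.328 in
Ia = 0.2·(8000/189) = 1600/189 in ≈ 8.466 in

S = 8000/189 in ≈ 42.328 in; Ia = 1600/189 in ≈ 8.466 in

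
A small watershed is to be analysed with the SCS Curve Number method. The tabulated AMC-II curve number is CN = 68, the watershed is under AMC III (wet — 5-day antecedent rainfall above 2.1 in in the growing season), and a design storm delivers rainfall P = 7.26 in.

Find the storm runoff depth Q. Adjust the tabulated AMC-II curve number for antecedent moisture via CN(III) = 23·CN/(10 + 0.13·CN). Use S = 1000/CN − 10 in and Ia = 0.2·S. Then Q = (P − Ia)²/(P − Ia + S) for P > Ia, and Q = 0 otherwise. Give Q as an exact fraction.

Wet (AMC III): CN(III) = 23·68/(10 + 0.13·68) = 1564/(471/25) = 39100/471 ≈ 83.015
S = 1000/(39100/471) − 10 = 800/391 in ≈ 2.046 in
Ia = 0.2S: 0.2·2.046 = 0.409 in (exactly 160/391)
P − Ia = 7.260 − 0.409 = 133933/19550 ≈ 6.851 in (> 0, runoff occurs)
Q = (133933/19550)²/((133933/19550) + 800/391) = (17938048489/382202500)/(173933/19550) = 17938048489/3400390150 in ≈ 5.275 in

Q = 17938048489/3400390150 in ≈ 5.275 in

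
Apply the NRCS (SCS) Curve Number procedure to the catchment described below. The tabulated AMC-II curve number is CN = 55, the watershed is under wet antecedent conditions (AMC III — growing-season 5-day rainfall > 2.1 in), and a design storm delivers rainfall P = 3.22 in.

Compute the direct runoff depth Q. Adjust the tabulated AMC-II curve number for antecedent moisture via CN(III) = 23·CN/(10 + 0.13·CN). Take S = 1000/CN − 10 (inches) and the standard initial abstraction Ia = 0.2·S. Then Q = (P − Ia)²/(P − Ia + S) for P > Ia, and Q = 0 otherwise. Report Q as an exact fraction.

CN(III) from CN(II)=55: (23·55)/(10 + 0.13·55) = 25300/343 ≈ 73.761
Max retention: S = 1000/(25300/343) − 10 = 900/253 in (≈ 3.557 in)
Ia = 0.2S: 0.2·3.557 = 0.711 in (exactly 180/253)
Excess rainfall: 3.220 − 0.711 = 2.509 in; P > Ia so Q > 0
Q: (31733/12650)² ÷ (76733/12650) = 1006983289/970672450 in (≈ 1.037 in)

Q = 1006983289/970672450 in ≈ 1.037 in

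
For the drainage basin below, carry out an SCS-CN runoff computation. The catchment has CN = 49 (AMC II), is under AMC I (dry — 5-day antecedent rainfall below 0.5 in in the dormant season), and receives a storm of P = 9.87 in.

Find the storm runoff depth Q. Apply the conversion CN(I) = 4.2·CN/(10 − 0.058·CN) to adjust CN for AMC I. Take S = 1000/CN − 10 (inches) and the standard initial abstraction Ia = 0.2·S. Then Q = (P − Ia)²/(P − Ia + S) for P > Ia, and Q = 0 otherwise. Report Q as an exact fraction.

Q = 28406068681/34935956300 in ≈ 0.813 in

Dry (AMC I): CN(I) = 4.2·49/(10 − 0.058·49) = (1029/5)/(3579/500) = 34300/1193 ≈ 28.751
Max retention: S = 1000/(34300/1193) − 10 = 8500/343 in (≈ 24.781 in)
Initial abstraction Ia = S/5 = (8500/343)/5 = 1700/343 ≈ 4.956 in
Excess rainfall: 9.870 − 4.956 = 4.914 in; P > Ia so Q > 0
Q = (168541/34300)²/((168541/34300) + 8500/343) = (28406068681/1176490000)/(1018541/34300) = 28406068681/34935956300 in ≈ 0.813 in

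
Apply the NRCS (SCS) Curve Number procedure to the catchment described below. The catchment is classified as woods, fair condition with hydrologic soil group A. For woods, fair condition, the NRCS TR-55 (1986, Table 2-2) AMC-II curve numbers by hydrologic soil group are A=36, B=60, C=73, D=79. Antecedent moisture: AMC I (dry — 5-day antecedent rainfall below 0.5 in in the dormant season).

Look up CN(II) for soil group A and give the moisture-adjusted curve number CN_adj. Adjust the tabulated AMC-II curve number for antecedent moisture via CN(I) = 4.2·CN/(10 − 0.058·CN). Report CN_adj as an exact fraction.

NRCS table: woods, fair condition, soil group A → CN(II) = 36
CN(I) from CN(II)=36: (4.2·36)/(10 − 0.058·36) = 18900/989 ≈ 19.110

CN_adj = 18900/989 ≈ 19.110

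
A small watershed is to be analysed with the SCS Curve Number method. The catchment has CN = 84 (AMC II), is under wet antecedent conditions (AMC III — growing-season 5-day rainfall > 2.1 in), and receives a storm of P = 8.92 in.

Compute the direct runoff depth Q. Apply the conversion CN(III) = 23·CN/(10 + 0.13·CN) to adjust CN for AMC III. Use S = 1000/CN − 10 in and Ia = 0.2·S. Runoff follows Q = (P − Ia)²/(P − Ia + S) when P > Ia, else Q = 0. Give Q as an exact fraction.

CN(III) from CN(II)=84: (23·84)/(10 + 0.13·84) = 48300/523 ≈ 92.352
Retention S: 1000/CN − 10 with CN=92.352 → S = 400/483 ≈ 0.828 in
Ia = 0.2·(400/483) = 80/483 in ≈ 0.166 in
P − Ia = 8.920 − 0.166 = 105709/12075 ≈ 8.754 in (> 0, runoff occurs)
Runoff Q = (P−Ia)²/(P−Ia+S) = (8.754)²/(8.754+0.828) = 11174392681/1397186175 ≈ 7.998 in

Q = 11174392681/1397186175 in ≈ 7.998 in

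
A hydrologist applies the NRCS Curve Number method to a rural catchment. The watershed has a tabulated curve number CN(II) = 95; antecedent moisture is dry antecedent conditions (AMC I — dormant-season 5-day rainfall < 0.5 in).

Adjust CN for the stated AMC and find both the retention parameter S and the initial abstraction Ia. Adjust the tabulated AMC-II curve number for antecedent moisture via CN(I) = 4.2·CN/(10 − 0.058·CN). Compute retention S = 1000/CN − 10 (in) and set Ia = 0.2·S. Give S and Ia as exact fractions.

S = 500/399 in ≈ 1.253 in; Ia = 100/399 in ≈ 0.251 in

Dry (AMC I): CN(I) = 4.2·95/(10 − 0.058·95) = 399/(449/100) = 39900/449 ≈ 88.864
Max retention: S = 1000/(39900/449) − 10 = 500/399 in (≈ 1.253 in)
Ia = 0.2·(500/399) = 100/399 in ≈ 0.251 in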